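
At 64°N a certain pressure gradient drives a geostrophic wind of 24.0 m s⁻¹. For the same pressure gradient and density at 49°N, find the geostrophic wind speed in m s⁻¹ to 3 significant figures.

28.6 m s⁻¹

With the same pressure gradient and density, V_g ∝ 1/f ∝ 1/sin φ.
V₂ = V₁ · sin φ₁ / sin φ₂ = 24.0 × sin 64° / sin 49°
V₂ = 24.0 × 0.8988/0.7547 = 28.6 m s⁻¹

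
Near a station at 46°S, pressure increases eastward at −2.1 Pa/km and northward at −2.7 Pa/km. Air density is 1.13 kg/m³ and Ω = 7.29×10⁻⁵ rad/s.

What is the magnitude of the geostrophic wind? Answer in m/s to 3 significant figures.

28.9 m/s

Coriolis parameter at 46°S:
f = 2Ω sin φ = 2 × 7.29×10⁻⁵ × sin 46° = 1.05×10⁻⁴ s⁻¹
In the Southern Hemisphere f is negative: f = −1.05×10⁻⁴ s⁻¹.
Component geostrophic relations (x east, y north):
u_g = −(1/(fρ)) ∂P/∂y,  v_g = (1/(fρ)) ∂P/∂x
u_g = −(−2.7×10⁻³)/(−1.05×10⁻⁴ × 1.13) = −22.8 m/s;  v_g = (−2.1×10⁻³)/(−1.05×10⁻⁴ × 1.13) = 17.7 m/s
|V_g| = √(u_g² + v_g²) = 28.9 m/s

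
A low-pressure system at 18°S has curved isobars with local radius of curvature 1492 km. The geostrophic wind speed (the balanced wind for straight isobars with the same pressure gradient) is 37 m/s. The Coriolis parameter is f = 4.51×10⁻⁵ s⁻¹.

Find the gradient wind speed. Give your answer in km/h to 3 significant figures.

95.5 km/h

Around a low, centrifugal force acts outward with Coriolis, so pressure-gradient force balances both:
(1/ρ)|∂P/∂n| = fV + V²/R  →  V² + fR·V − fR·V_g = 0
With fR = 4.51×10⁻⁵ × 1492×10³ m = 67.3 m/s:
V = [−fR + √((fR)² + 4 fR V_g)]/2 = [−67.3 + √(67.3² + 4×67.3×37)]/2 = 26.5 m/s
Subgeostrophic (V < V_g = 37 m/s), as expected around a low.
Converting: 26.5 m/s × 3.6 = 95.5 km/h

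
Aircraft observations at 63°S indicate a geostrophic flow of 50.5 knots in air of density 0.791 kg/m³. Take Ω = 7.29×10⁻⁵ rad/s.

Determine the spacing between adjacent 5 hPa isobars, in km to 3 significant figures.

Coriolis parameter at 63°S:
f = 2Ω sin φ = 2 × 7.29×10⁻⁵ × sin 63° = 1.30×10⁻⁴ s⁻¹
Wind speed in SI: 50.5 knots = 26.0 m/s
Geostrophic balance rearranged: |∂P/∂n| = f ρ V_g
|∂P/∂n| = 1.30×10⁻⁴ × 0.791 × 26.0 = 2.67×10⁻³ Pa/m
Isobar spacing: Δn = ΔP/|∂P/∂n| = 500 Pa / 2.67×10⁻³ Pa/m = 187295 m ≈ 187 km

187 km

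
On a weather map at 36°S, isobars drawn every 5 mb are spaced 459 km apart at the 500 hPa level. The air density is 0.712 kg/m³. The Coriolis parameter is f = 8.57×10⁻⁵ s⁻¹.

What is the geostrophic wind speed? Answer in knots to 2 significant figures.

35 knots

Pressure gradient: |∂P/∂n| = 500 Pa / 459000 m = 1.09×10⁻³ Pa/m
Geostrophic balance (pressure-gradient force = Coriolis force):
V_g = (1/(fρ)) |∂P/∂n| = 1.09×10⁻³ / (8.57×10⁻⁵ × 0.712) = 17.9 m/s
Converting: 17.9 m/s × 1.944 = 35 knots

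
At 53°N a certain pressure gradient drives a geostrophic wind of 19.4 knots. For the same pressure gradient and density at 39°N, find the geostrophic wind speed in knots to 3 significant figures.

With the same pressure gradient and density, V_g ∝ 1/f ∝ 1/sin φ.
V₂ = V₁ · sin φ₁ / sin φ₂ = 19.4 × sin 53° / sin 39°
V₂ = 19.4 × 0.7986/0.6293 = 24.6 knots

24.6 knots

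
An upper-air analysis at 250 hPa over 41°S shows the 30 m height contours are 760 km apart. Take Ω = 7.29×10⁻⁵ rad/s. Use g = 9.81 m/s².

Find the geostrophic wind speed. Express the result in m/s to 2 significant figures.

Coriolis parameter at 41°S:
f = 2Ω sin φ = 2 × 7.29×10⁻⁵ × sin 41° = 9.57×10⁻⁵ s⁻¹
Height gradient: |∂Z/∂n| = 30 m / 760000 m = 3.95×10⁻⁵
On a pressure surface, geostrophic balance gives V_g = (g/f)|∂Z/∂n|:
V_g = 9.81 × 3.95×10⁻⁵ / 9.57×10⁻⁵ = 4.05 m/s

4.0 m/s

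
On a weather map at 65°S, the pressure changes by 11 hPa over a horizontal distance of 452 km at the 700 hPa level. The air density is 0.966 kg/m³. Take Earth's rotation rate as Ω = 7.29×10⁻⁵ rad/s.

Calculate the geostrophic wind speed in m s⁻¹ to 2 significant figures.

19 m s⁻¹

Coriolis parameter at 65°S:
f = 2Ω sin φ = 2 × 7.29×10⁻⁵ × sin 65° = 1.32×10⁻⁴ s⁻¹
Pressure gradient: |∂P/∂n| = 1100 Pa / 452000 m = 2.43×10⁻³ Pa/m
Geostrophic balance (pressure-gradient force = Coriolis force):
V_g = (1/(fρ)) |∂P/∂n| = 2.43×10⁻³ / (1.32×10⁻⁴ × 0.966) = 19.1 m/s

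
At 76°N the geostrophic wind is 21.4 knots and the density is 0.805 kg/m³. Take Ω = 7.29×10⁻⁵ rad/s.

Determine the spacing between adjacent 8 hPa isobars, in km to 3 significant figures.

638 km

Coriolis parameter at 76°N:
f = 2Ω sin φ = 2 × 7.29×10⁻⁵ × sin 76° = 1.41×10⁻⁴ s⁻¹
Wind speed in SI: 21.4 knots = 11.0 m/s
Geostrophic balance rearranged: |∂P/∂n| = f ρ V_g
|∂P/∂n| = 1.41×10⁻⁴ × 0.805 × 11.0 = 1.25×10⁻³ Pa/m
Isobar spacing: Δn = ΔP/|∂P/∂n| = 800 Pa / 1.25×10⁻³ Pa/m = 638088 m ≈ 638 km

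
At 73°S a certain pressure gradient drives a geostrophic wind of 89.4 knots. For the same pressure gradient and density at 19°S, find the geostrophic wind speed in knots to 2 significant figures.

260 knots

With the same pressure gradient and density, V_g ∝ 1/f ∝ 1/sin φ.
V₂ = V₁ · sin φ₁ / sin φ₂ = 89.4 × sin 73° / sin 19°
V₂ = 89.4 × 0.9563/0.3256 = 260 knots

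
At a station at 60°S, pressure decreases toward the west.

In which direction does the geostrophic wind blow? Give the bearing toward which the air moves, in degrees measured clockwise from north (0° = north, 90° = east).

180°

The pressure-gradient force points toward the west (bearing 270°).
Geostrophic balance: in the Southern Hemisphere the Coriolis force deflects motion to the left, so the geostrophic wind blows 90° to the left of the pressure-gradient force (low pressure on the right).
Rotating 270° by 90° counterclockwise gives 180° — the wind blows toward the south.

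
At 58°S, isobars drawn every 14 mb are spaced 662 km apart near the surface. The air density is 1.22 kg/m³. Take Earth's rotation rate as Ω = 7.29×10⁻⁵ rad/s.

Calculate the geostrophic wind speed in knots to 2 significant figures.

Coriolis parameter at 58°S:
f = 2Ω sin φ = 2 × 7.29×10⁻⁵ × sin 58° = 1.24×10⁻⁴ s⁻¹
Pressure gradient: |∂P/∂n| = 1400 Pa / 662000 m = 2.11×10⁻³ Pa/m
Geostrophic balance (pressure-gradient force = Coriolis force):
V_g = (1/(fρ)) |∂P/∂n| = 2.11×10⁻³ / (1.24×10⁻⁴ × 1.22) = 14.0 m/s
Converting: 14.0 m/s × 1.944 = 27 knots

27 knots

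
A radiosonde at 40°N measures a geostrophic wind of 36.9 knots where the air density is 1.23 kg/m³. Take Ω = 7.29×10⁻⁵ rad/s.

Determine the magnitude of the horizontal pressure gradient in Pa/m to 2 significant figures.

2.2×10⁻³ Pa/m

Coriolis parameter at 40°N:
f = 2Ω sin φ = 2 × 7.29×10⁻⁵ × sin 40° = 9.37×10⁻⁵ s⁻¹
Wind speed in SI: 36.9 knots = 19.0 m/s
Geostrophic balance rearranged: |∂P/∂n| = f ρ V_g
|∂P/∂n| = 9.37×10⁻⁵ × 1.23 × 19.0 = 2.19×10⁻³ Pa/m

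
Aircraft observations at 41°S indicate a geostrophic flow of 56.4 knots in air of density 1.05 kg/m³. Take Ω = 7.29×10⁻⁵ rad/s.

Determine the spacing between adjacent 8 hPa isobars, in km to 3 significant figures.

275 km

Coriolis parameter at 41°S:
f = 2Ω sin φ = 2 × 7.29×10⁻⁵ × sin 41° = 9.57×10⁻⁵ s⁻¹
Wind speed in SI: 56.4 knots = 29.0 m/s
Geostrophic balance rearranged: |∂P/∂n| = f ρ V_g
|∂P/∂n| = 9.57×10⁻⁵ × 1.05 × 29.0 = 2.91×10⁻³ Pa/m
Isobar spacing: Δn = ΔP/|∂P/∂n| = 800 Pa / 2.91×10⁻³ Pa/m = 274526 m ≈ 275 km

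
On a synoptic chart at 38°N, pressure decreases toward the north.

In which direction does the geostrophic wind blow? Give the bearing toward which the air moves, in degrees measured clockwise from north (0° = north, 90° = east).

090°

The pressure-gradient force points toward the north (bearing 000°).
Geostrophic balance: in the Northern Hemisphere the Coriolis force deflects motion to the right, so the geostrophic wind blows 90° to the right of the pressure-gradient force (low pressure on the left).
Rotating 000° by 90° clockwise gives 090° — the wind blows toward the east.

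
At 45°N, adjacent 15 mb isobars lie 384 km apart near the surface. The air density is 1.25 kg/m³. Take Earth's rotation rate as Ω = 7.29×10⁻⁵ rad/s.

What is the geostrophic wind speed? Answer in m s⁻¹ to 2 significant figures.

Coriolis parameter at 45°N:
f = 2Ω sin φ = 2 × 7.29×10⁻⁵ × sin 45° = 1.03×10⁻⁴ s⁻¹
Pressure gradient: |∂P/∂n| = 1500 Pa / 384000 m = 3.91×10⁻³ Pa/m
Geostrophic balance (pressure-gradient force = Coriolis force):
V_g = (1/(fρ)) |∂P/∂n| = 3.91×10⁻³ / (1.03×10⁻⁴ × 1.25) = 30.3 m/s

30 m s⁻¹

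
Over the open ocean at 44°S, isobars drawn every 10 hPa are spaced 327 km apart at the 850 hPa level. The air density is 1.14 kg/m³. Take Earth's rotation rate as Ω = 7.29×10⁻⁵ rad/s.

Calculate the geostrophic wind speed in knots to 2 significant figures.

Coriolis parameter at 44°S:
f = 2Ω sin φ = 2 × 7.29×10⁻⁵ × sin 44° = 1.01×10⁻⁴ s⁻¹
Pressure gradient: |∂P/∂n| = 1000 Pa / 327000 m = 3.06×10⁻³ Pa/m
Geostrophic balance (pressure-gradient force = Coriolis force):
V_g = (1/(fρ)) |∂P/∂n| = 3.06×10⁻³ / (1.01×10⁻⁴ × 1.14) = 26.5 m/s
Converting: 26.5 m/s × 1.944 = 51 knots

51 knots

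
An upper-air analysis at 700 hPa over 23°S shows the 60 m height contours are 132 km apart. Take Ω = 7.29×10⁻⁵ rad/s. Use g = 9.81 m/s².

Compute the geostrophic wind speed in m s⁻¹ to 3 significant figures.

Coriolis parameter at 23°S:
f = 2Ω sin φ = 2 × 7.29×10⁻⁵ × sin 23° = 5.70×10⁻⁵ s⁻¹
Height gradient: |∂Z/∂n| = 60 m / 132000 m = 4.55×10⁻⁴
On a pressure surface, geostrophic balance gives V_g = (g/f)|∂Z/∂n|:
V_g = 9.81 × 4.55×10⁻⁴ / 5.70×10⁻⁵ = 78.3 m/s

78.3 m s⁻¹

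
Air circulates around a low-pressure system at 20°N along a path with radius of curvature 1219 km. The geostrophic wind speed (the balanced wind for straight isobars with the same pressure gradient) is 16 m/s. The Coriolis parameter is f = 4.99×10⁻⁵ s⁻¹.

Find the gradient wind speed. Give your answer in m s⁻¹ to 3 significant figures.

Around a low, centrifugal force acts outward with Coriolis, so pressure-gradient force balances both:
(1/ρ)|∂P/∂n| = fV + V²/R  →  V² + fR·V − fR·V_g = 0
With fR = 4.99×10⁻⁵ × 1219×10³ m = 60.8 m/s:
V = [−fR + √((fR)² + 4 fR V_g)]/2 = [−60.8 + √(60.8² + 4×60.8×16)]/2 = 13.2 m/s
Subgeostrophic (V < V_g = 16 m/s), as expected around a low.

13.2 m s⁻¹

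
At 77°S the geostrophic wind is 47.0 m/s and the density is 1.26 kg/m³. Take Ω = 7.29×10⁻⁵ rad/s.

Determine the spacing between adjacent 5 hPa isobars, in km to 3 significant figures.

Coriolis parameter at 77°S:
f = 2Ω sin φ = 2 × 7.29×10⁻⁵ × sin 77° = 1.42×10⁻⁴ s⁻¹
Geostrophic balance rearranged: |∂P/∂n| = f ρ V_g
|∂P/∂n| = 1.42×10⁻⁴ × 1.26 × 47.0 = 8.41×10⁻³ Pa/m
Isobar spacing: Δn = ΔP/|∂P/∂n| = 500 Pa / 8.41×10⁻³ Pa/m = 59432 m ≈ 59.4 km

59.4 km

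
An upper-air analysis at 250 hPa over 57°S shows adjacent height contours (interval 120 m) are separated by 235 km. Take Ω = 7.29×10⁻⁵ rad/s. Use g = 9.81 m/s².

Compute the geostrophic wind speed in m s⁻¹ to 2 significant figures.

Coriolis parameter at 57°S:
f = 2Ω sin φ = 2 × 7.29×10⁻⁵ × sin 57° = 1.22×10⁻⁴ s⁻¹
Height gradient: |∂Z/∂n| = 120 m / 235000 m = 5.11×10⁻⁴
On a pressure surface, geostrophic balance gives V_g = (g/f)|∂Z/∂n|:
V_g = 9.81 × 5.11×10⁻⁴ / 1.22×10⁻⁴ = 41.0 m/s

41 m s⁻¹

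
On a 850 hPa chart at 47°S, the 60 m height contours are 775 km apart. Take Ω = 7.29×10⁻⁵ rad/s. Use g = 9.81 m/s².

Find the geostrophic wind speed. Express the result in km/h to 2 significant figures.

Coriolis parameter at 47°S:
f = 2Ω sin φ = 2 × 7.29×10⁻⁵ × sin 47° = 1.07×10⁻⁴ s⁻¹
Height gradient: |∂Z/∂n| = 60 m / 775000 m = 7.74×10⁻⁵
On a pressure surface, geostrophic balance gives V_g = (g/f)|∂Z/∂n|:
V_g = 9.81 × 7.74×10⁻⁵ / 1.07×10⁻⁴ = 7.12 m/s
Converting: 7.12 m/s × 3.6 = 26 km/h

26 km/h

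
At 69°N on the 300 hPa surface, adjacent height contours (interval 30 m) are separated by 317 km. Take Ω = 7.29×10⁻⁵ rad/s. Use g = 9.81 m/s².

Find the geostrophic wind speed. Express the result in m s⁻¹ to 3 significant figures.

6.82 m s⁻¹

Coriolis parameter at 69°N:
f = 2Ω sin φ = 2 × 7.29×10⁻⁵ × sin 69° = 1.36×10⁻⁴ s⁻¹
Height gradient: |∂Z/∂n| = 30 m / 317000 m = 9.46×10⁻⁵
On a pressure surface, geostrophic balance gives V_g = (g/f)|∂Z/∂n|:
V_g = 9.81 × 9.46×10⁻⁵ / 1.36×10⁻⁴ = 6.82 m/s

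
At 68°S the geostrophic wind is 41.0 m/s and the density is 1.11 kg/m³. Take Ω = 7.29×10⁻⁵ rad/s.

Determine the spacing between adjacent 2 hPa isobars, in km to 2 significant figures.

Coriolis parameter at 68°S:
f = 2Ω sin φ = 2 × 7.29×10⁻⁵ × sin 68° = 1.35×10⁻⁴ s⁻¹
Geostrophic balance rearranged: |∂P/∂n| = f ρ V_g
|∂P/∂n| = 1.35×10⁻⁴ × 1.11 × 41.0 = 6.15×10⁻³ Pa/m
Isobar spacing: Δn = ΔP/|∂P/∂n| = 200 Pa / 6.15×10⁻³ Pa/m = 32509 m ≈ 33 km

33 km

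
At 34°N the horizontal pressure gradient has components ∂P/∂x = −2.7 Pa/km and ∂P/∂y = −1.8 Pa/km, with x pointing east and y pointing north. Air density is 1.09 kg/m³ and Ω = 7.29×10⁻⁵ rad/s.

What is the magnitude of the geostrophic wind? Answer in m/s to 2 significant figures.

37 m/s

Coriolis parameter at 34°N:
f = 2Ω sin φ = 2 × 7.29×10⁻⁵ × sin 34° = 8.15×10⁻⁵ s⁻¹
Component geostrophic relations (x east, y north):
u_g = −(1/(fρ)) ∂P/∂y,  v_g = (1/(fρ)) ∂P/∂x
u_g = −(−1.8×10⁻³)/(8.15×10⁻⁵ × 1.09) = 20.3 m/s;  v_g = (−2.7×10⁻³)/(8.15×10⁻⁵ × 1.09) = −30.4 m/s
|V_g| = √(u_g² + v_g²) = 36.5 m/s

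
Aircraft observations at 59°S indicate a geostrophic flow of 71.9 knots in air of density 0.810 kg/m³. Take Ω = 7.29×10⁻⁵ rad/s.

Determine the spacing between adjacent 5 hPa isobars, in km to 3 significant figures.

134 km

Coriolis parameter at 59°S:
f = 2Ω sin φ = 2 × 7.29×10⁻⁵ × sin 59° = 1.25×10⁻⁴ s⁻¹
Wind speed in SI: 71.9 knots = 37.0 m/s
Geostrophic balance rearranged: |∂P/∂n| = f ρ V_g
|∂P/∂n| = 1.25×10⁻⁴ × 0.810 × 37.0 = 3.74×10⁻³ Pa/m
Isobar spacing: Δn = ΔP/|∂P/∂n| = 500 Pa / 3.74×10⁻³ Pa/m = 133535 m ≈ 134 km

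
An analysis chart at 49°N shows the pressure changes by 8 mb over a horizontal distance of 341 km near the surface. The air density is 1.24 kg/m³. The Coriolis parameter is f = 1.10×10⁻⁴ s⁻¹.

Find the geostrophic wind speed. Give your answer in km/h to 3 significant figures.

Pressure gradient: |∂P/∂n| = 800 Pa / 341000 m = 2.35×10⁻³ Pa/m
Geostrophic balance (pressure-gradient force = Coriolis force):
V_g = (1/(fρ)) |∂P/∂n| = 2.35×10⁻³ / (1.10×10⁻⁴ × 1.24) = 17.2 m/s
Converting: 17.2 m/s × 3.6 = 61.9 km/h

61.9 km/h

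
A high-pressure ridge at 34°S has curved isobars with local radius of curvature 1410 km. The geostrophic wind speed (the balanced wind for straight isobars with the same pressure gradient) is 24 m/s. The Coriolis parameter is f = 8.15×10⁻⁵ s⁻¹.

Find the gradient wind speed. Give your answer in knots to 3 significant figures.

66.4 knots

Around a high, pressure-gradient force acts outward with centrifugal, so Coriolis balances both:
fV = (1/ρ)|∂P/∂n| + V²/R  →  V² − fR·V + fR·V_g = 0
With fR = 8.15×10⁻⁵ × 1410×10³ m = 115 m/s:
V = [fR − √((fR)² − 4 fR V_g)]/2 = [115 − √(115² − 4×115×24)]/2 = 34.1 m/s
Supergeostrophic (V > V_g = 24 m/s), as expected around a high.
Converting: 34.1 m/s × 1.944 = 66.4 knots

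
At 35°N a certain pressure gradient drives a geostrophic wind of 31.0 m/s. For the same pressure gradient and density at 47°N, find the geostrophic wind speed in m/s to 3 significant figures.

With the same pressure gradient and density, V_g ∝ 1/f ∝ 1/sin φ.
V₂ = V₁ · sin φ₁ / sin φ₂ = 31.0 × sin 35° / sin 47°
V₂ = 31.0 × 0.5736/0.7314 = 24.3 m/s

24.3 m/s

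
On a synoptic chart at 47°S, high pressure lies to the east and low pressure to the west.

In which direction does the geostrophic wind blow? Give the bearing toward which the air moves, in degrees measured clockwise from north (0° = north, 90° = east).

The pressure-gradient force points toward the west (bearing 270°).
Geostrophic balance: in the Southern Hemisphere the Coriolis force deflects motion to the left, so the geostrophic wind blows 90° to the left of the pressure-gradient force (low pressure on the right).
Rotating 270° by 90° counterclockwise gives 180° — the wind blows toward the south.

180°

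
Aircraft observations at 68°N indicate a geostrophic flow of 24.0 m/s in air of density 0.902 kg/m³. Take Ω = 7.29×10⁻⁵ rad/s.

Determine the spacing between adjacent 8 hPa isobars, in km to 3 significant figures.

Coriolis parameter at 68°N:
f = 2Ω sin φ = 2 × 7.29×10⁻⁵ × sin 68° = 1.35×10⁻⁴ s⁻¹
Geostrophic balance rearranged: |∂P/∂n| = f ρ V_g
|∂P/∂n| = 1.35×10⁻⁴ × 0.902 × 24.0 = 2.93×10⁻³ Pa/m
Isobar spacing: Δn = ΔP/|∂P/∂n| = 800 Pa / 2.93×10⁻³ Pa/m = 273369 m ≈ 273 km

273 km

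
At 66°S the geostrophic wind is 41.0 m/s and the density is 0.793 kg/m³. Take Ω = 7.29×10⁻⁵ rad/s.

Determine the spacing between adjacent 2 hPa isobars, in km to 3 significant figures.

46.2 km

Coriolis parameter at 66°S:
f = 2Ω sin φ = 2 × 7.29×10⁻⁵ × sin 66° = 1.33×10⁻⁴ s⁻¹
Geostrophic balance rearranged: |∂P/∂n| = f ρ V_g
|∂P/∂n| = 1.33×10⁻⁴ × 0.793 × 41.0 = 4.33×10⁻³ Pa/m
Isobar spacing: Δn = ΔP/|∂P/∂n| = 200 Pa / 4.33×10⁻³ Pa/m = 46183 m ≈ 46.2 km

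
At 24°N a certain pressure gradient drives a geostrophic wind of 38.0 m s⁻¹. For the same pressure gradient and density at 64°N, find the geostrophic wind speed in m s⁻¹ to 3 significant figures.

17.2 m s⁻¹

With the same pressure gradient and density, V_g ∝ 1/f ∝ 1/sin φ.
V₂ = V₁ · sin φ₁ / sin φ₂ = 38.0 × sin 24° / sin 64°
V₂ = 38.0 × 0.4067/0.8988 = 17.2 m s⁻¹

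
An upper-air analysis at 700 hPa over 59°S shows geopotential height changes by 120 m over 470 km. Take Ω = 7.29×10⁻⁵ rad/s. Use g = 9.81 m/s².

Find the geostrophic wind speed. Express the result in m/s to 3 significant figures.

20.0 m/s

Coriolis parameter at 59°S:
f = 2Ω sin φ = 2 × 7.29×10⁻⁵ × sin 59° = 1.25×10⁻⁴ s⁻¹
Height gradient: |∂Z/∂n| = 120 m / 470000 m = 2.55×10⁻⁴
On a pressure surface, geostrophic balance gives V_g = (g/f)|∂Z/∂n|:
V_g = 9.81 × 2.55×10⁻⁴ / 1.25×10⁻⁴ = 20.0 m/s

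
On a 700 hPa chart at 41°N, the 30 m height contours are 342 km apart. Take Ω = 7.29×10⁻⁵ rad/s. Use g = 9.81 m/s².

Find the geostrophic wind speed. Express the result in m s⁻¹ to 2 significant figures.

9.0 m s⁻¹

Coriolis parameter at 41°N:
f = 2Ω sin φ = 2 × 7.29×10⁻⁵ × sin 41° = 9.57×10⁻⁵ s⁻¹
Height gradient: |∂Z/∂n| = 30 m / 342000 m = 8.77×10⁻⁵
On a pressure surface, geostrophic balance gives V_g = (g/f)|∂Z/∂n|:
V_g = 9.81 × 8.77×10⁻⁵ / 9.57×10⁻⁵ = 9.00 m/s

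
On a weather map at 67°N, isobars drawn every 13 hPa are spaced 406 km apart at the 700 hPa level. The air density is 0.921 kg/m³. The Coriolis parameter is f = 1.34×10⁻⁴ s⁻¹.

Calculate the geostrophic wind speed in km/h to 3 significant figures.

Pressure gradient: |∂P/∂n| = 1300 Pa / 406000 m = 3.20×10⁻³ Pa/m
Geostrophic balance (pressure-gradient force = Coriolis force):
V_g = (1/(fρ)) |∂P/∂n| = 3.20×10⁻³ / (1.34×10⁻⁴ × 0.921) = 25.9 m/s
Converting: 25.9 m/s × 3.6 = 93.4 km/h

93.4 km/h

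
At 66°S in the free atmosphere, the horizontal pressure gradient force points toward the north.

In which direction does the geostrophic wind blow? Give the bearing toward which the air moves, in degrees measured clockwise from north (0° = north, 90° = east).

The pressure-gradient force points toward the north (bearing 000°).
Geostrophic balance: in the Southern Hemisphere the Coriolis force deflects motion to the left, so the geostrophic wind blows 90° to the left of the pressure-gradient force (low pressure on the right).
Rotating 000° by 90° counterclockwise gives 270° — the wind blows toward the west.

270°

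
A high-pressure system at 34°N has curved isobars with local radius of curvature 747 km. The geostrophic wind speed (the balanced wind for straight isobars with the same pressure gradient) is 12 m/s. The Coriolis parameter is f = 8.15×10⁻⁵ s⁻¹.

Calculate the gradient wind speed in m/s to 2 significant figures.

16 m/s

Around a high, pressure-gradient force acts outward with centrifugal, so Coriolis balances both:
fV = (1/ρ)|∂P/∂n| + V²/R  →  V² − fR·V + fR·V_g = 0
With fR = 8.15×10⁻⁵ × 747×10³ m = 60.9 m/s:
V = [fR − √((fR)² − 4 fR V_g)]/2 = [60.9 − √(60.9² − 4×60.9×12)]/2 = 16.4 m/s
Supergeostrophic (V > V_g = 12 m/s), as expected around a high.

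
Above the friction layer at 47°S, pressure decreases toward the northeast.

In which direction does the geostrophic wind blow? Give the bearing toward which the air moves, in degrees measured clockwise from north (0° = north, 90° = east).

The pressure-gradient force points toward the northeast (bearing 045°).
Geostrophic balance: in the Southern Hemisphere the Coriolis force deflects motion to the left, so the geostrophic wind blows 90° to the left of the pressure-gradient force (low pressure on the right).
Rotating 045° by 90° counterclockwise gives 315° — the wind blows toward the northwest.

315°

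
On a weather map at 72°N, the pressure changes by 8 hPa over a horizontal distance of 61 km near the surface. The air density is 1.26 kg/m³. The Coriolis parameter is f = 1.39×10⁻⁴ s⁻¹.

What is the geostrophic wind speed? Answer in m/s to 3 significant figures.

74.9 m/s

Pressure gradient: |∂P/∂n| = 800 Pa / 61000 m = 1.31×10⁻² Pa/m
Geostrophic balance (pressure-gradient force = Coriolis force):
V_g = (1/(fρ)) |∂P/∂n| = 1.31×10⁻² / (1.39×10⁻⁴ × 1.26) = 74.9 m/s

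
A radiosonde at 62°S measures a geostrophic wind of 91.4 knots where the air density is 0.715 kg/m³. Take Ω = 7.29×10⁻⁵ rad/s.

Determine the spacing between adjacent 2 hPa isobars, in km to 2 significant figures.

Coriolis parameter at 62°S:
f = 2Ω sin φ = 2 × 7.29×10⁻⁵ × sin 62° = 1.29×10⁻⁴ s⁻¹
Wind speed in SI: 91.4 knots = 47.0 m/s
Geostrophic balance rearranged: |∂P/∂n| = f ρ V_g
|∂P/∂n| = 1.29×10⁻⁴ × 0.715 × 47.0 = 4.33×10⁻³ Pa/m
Isobar spacing: Δn = ΔP/|∂P/∂n| = 200 Pa / 4.33×10⁻³ Pa/m = 46211 m ≈ 46 km

46 km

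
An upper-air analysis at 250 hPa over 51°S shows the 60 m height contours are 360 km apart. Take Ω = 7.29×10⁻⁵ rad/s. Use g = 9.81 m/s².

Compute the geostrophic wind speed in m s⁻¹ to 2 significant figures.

Coriolis parameter at 51°S:
f = 2Ω sin φ = 2 × 7.29×10⁻⁵ × sin 51° = 1.13×10⁻⁴ s⁻¹
Height gradient: |∂Z/∂n| = 60 m / 360000 m = 1.67×10⁻⁴
On a pressure surface, geostrophic balance gives V_g = (g/f)|∂Z/∂n|:
V_g = 9.81 × 1.67×10⁻⁴ / 1.13×10⁻⁴ = 14.4 m/s

14 m s⁻¹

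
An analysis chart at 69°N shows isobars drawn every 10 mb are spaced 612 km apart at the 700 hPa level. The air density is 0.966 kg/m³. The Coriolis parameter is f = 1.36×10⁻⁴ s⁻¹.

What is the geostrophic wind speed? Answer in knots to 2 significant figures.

Pressure gradient: |∂P/∂n| = 1000 Pa / 612000 m = 1.63×10⁻³ Pa/m
Geostrophic balance (pressure-gradient force = Coriolis force):
V_g = (1/(fρ)) |∂P/∂n| = 1.63×10⁻³ / (1.36×10⁻⁴ × 0.966) = 12.4 m/s
Converting: 12.4 m/s × 1.944 = 24 knots

24 knots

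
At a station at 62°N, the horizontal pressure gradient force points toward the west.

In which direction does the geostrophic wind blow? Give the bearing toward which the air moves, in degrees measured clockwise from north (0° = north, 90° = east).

The pressure-gradient force points toward the west (bearing 270°).
Geostrophic balance: in the Northern Hemisphere the Coriolis force deflects motion to the right, so the geostrophic wind blows 90° to the right of the pressure-gradient force (low pressure on the left).
Rotating 270° by 90° clockwise gives 000° — the wind blows toward the north.

000°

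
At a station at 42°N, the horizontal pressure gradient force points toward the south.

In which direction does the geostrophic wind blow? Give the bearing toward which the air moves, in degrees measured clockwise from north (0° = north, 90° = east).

270°

The pressure-gradient force points toward the south (bearing 180°).
Geostrophic balance: in the Northern Hemisphere the Coriolis force deflects motion to the right, so the geostrophic wind blows 90° to the right of the pressure-gradient force (low pressure on the left).
Rotating 180° by 90° clockwise gives 270° — the wind blows toward the west.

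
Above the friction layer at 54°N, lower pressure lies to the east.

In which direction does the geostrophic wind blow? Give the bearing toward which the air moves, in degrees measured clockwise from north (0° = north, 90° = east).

The pressure-gradient force points toward the east (bearing 090°).
Geostrophic balance: in the Northern Hemisphere the Coriolis force deflects motion to the right, so the geostrophic wind blows 90° to the right of the pressure-gradient force (low pressure on the left).
Rotating 090° by 90° clockwise gives 180° — the wind blows toward the south.

180°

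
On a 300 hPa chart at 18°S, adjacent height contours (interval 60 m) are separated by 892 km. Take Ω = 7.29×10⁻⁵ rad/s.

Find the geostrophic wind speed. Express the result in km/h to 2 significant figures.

Coriolis parameter at 18°S:
f = 2Ω sin φ = 2 × 7.29×10⁻⁵ × sin 18° = 4.51×10⁻⁵ s⁻¹
Height gradient: |∂Z/∂n| = 60 m / 892000 m = 6.73×10⁻⁵
On a pressure surface, geostrophic balance gives V_g = (g/f)|∂Z/∂n|:
V_g = 9.81 × 6.73×10⁻⁵ / 4.51×10⁻⁵ = 14.6 m/s
Converting: 14.6 m/s × 3.6 = 53 km/h

53 km/h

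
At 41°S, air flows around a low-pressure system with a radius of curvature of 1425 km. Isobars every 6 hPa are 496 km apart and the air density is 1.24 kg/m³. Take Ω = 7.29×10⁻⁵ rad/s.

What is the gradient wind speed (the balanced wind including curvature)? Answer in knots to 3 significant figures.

18.5 knots

Coriolis parameter at 41°S:
f = 2Ω sin φ = 2 × 7.29×10⁻⁵ × sin 41° = 9.57×10⁻⁵ s⁻¹
Pressure gradient: |∂P/∂n| = 600 Pa / 496000 m = 1.21×10⁻³ Pa/m
Geostrophic speed: V_g = |∂P/∂n|/(fρ) = 1.21×10⁻³/(9.57×10⁻⁵ × 1.24) = 10.2 m/s
Around a low, centrifugal force acts outward with Coriolis, so pressure-gradient force balances both:
(1/ρ)|∂P/∂n| = fV + V²/R  →  V² + fR·V − fR·V_g = 0
With fR = 9.57×10⁻⁵ × 1425×10³ m = 136 m/s:
V = [−fR + √((fR)² + 4 fR V_g)]/2 = [−136 + √(136² + 4×136×10.2)]/2 = 9.53 m/s
Subgeostrophic (V < V_g = 10.2 m/s), as expected around a low.
Converting: 9.53 m/s × 1.944 = 18.5 knots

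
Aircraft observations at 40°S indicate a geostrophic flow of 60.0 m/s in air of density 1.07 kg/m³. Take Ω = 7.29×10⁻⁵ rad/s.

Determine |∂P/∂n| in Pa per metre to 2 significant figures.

Coriolis parameter at 40°S:
f = 2Ω sin φ = 2 × 7.29×10⁻⁵ × sin 40° = 9.37×10⁻⁵ s⁻¹
Geostrophic balance rearranged: |∂P/∂n| = f ρ V_g
|∂P/∂n| = 9.37×10⁻⁵ × 1.07 × 60.0 = 6.02×10⁻³ Pa/m

6.0×10⁻³ Pa/m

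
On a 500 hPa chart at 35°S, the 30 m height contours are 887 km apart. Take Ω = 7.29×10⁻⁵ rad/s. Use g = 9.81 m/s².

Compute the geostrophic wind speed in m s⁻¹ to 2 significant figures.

Coriolis parameter at 35°S:
f = 2Ω sin φ = 2 × 7.29×10⁻⁵ × sin 35° = 8.36×10⁻⁵ s⁻¹
Height gradient: |∂Z/∂n| = 30 m / 887000 m = 3.38×10⁻⁵
On a pressure surface, geostrophic balance gives V_g = (g/f)|∂Z/∂n|:
V_g = 9.81 × 3.38×10⁻⁵ / 8.36×10⁻⁵ = 3.97 m/s

4.0 m s⁻¹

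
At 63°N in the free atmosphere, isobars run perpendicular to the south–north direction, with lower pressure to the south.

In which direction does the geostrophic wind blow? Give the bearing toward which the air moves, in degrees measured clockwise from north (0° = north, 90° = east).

270°

The pressure-gradient force points toward the south (bearing 180°).
Geostrophic balance: in the Northern Hemisphere the Coriolis force deflects motion to the right, so the geostrophic wind blows 90° to the right of the pressure-gradient force (low pressure on the left).
Rotating 180° by 90° clockwise gives 270° — the wind blows toward the west.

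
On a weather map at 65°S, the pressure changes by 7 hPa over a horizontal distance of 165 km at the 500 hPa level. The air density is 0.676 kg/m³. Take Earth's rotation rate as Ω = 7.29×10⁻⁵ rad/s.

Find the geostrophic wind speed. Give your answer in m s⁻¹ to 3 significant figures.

47.5 m s⁻¹

Coriolis parameter at 65°S:
f = 2Ω sin φ = 2 × 7.29×10⁻⁵ × sin 65° = 1.32×10⁻⁴ s⁻¹
Pressure gradient: |∂P/∂n| = 700 Pa / 165000 m = 4.24×10⁻³ Pa/m
Geostrophic balance (pressure-gradient force = Coriolis force):
V_g = (1/(fρ)) |∂P/∂n| = 4.24×10⁻³ / (1.32×10⁻⁴ × 0.676) = 47.5 m/s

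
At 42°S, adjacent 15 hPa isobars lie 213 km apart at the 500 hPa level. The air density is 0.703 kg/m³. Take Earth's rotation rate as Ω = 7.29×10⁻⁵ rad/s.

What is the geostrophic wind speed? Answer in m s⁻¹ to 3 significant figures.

Coriolis parameter at 42°S:
f = 2Ω sin φ = 2 × 7.29×10⁻⁵ × sin 42° = 9.76×10⁻⁵ s⁻¹
Pressure gradient: |∂P/∂n| = 1500 Pa / 213000 m = 7.04×10⁻³ Pa/m
Geostrophic balance (pressure-gradient force = Coriolis force):
V_g = (1/(fρ)) |∂P/∂n| = 7.04×10⁻³ / (9.76×10⁻⁵ × 0.703) = 103 m/s

103 m s⁻¹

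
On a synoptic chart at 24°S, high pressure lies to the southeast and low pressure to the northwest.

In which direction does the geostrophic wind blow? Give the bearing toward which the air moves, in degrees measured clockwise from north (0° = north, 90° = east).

The pressure-gradient force points toward the northwest (bearing 315°).
Geostrophic balance: in the Southern Hemisphere the Coriolis force deflects motion to the left, so the geostrophic wind blows 90° to the left of the pressure-gradient force (low pressure on the right).
Rotating 315° by 90° counterclockwise gives 225° — the wind blows toward the southwest.

225°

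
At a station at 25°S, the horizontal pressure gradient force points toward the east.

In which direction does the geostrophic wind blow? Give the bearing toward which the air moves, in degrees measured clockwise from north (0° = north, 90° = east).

000°

The pressure-gradient force points toward the east (bearing 090°).
Geostrophic balance: in the Southern Hemisphere the Coriolis force deflects motion to the left, so the geostrophic wind blows 90° to the left of the pressure-gradient force (low pressure on the right).
Rotating 090° by 90° counterclockwise gives 000° — the wind blows toward the north.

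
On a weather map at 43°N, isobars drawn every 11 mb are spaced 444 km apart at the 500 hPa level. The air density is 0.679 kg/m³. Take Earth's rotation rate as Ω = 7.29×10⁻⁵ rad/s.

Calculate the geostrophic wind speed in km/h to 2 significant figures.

130 km/h

Coriolis parameter at 43°N:
f = 2Ω sin φ = 2 × 7.29×10⁻⁵ × sin 43° = 9.94×10⁻⁵ s⁻¹
Pressure gradient: |∂P/∂n| = 1100 Pa / 444000 m = 2.48×10⁻³ Pa/m
Geostrophic balance (pressure-gradient force = Coriolis force):
V_g = (1/(fρ)) |∂P/∂n| = 2.48×10⁻³ / (9.94×10⁻⁵ × 0.679) = 36.7 m/s
Converting: 36.7 m/s × 3.6 = 130 km/h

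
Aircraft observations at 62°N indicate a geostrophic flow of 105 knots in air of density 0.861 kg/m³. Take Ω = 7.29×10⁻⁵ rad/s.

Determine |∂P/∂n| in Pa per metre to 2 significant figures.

Coriolis parameter at 62°N:
f = 2Ω sin φ = 2 × 7.29×10⁻⁵ × sin 62° = 1.29×10⁻⁴ s⁻¹
Wind speed in SI: 105 knots = 54.0 m/s
Geostrophic balance rearranged: |∂P/∂n| = f ρ V_g
|∂P/∂n| = 1.29×10⁻⁴ × 0.861 × 54.0 = 5.99×10⁻³ Pa/m

6.0×10⁻³ Pa/m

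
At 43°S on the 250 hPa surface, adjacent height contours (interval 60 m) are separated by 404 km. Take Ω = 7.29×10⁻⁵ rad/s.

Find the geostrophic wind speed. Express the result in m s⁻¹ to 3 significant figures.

14.7 m s⁻¹

Coriolis parameter at 43°S:
f = 2Ω sin φ = 2 × 7.29×10⁻⁵ × sin 43° = 9.94×10⁻⁵ s⁻¹
Height gradient: |∂Z/∂n| = 60 m / 404000 m = 1.49×10⁻⁴
On a pressure surface, geostrophic balance gives V_g = (g/f)|∂Z/∂n|:
V_g = 9.81 × 1.49×10⁻⁴ / 9.94×10⁻⁵ = 14.7 m/s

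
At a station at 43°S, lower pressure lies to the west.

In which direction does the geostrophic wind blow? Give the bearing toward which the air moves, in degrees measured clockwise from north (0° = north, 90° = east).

The pressure-gradient force points toward the west (bearing 270°).
Geostrophic balance: in the Southern Hemisphere the Coriolis force deflects motion to the left, so the geostrophic wind blows 90° to the left of the pressure-gradient force (low pressure on the right).
Rotating 270° by 90° counterclockwise gives 180° — the wind blows toward the south.

180°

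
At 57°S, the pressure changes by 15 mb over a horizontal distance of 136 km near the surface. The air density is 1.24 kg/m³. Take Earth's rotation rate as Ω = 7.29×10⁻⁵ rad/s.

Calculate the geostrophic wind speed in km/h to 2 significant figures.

Coriolis parameter at 57°S:
f = 2Ω sin φ = 2 × 7.29×10⁻⁵ × sin 57° = 1.22×10⁻⁴ s⁻¹
Pressure gradient: |∂P/∂n| = 1500 Pa / 136000 m = 1.10×10⁻² Pa/m
Geostrophic balance (pressure-gradient force = Coriolis force):
V_g = (1/(fρ)) |∂P/∂n| = 1.10×10⁻² / (1.22×10⁻⁴ × 1.24) = 72.7 m/s
Converting: 72.7 m/s × 3.6 = 260 km/h

260 km/h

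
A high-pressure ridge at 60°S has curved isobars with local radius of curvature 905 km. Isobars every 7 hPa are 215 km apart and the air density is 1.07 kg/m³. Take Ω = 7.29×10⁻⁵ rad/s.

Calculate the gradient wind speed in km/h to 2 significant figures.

Coriolis parameter at 60°S:
f = 2Ω sin φ = 2 × 7.29×10⁻⁵ × sin 60° = 1.26×10⁻⁴ s⁻¹
Pressure gradient: |∂P/∂n| = 700 Pa / 215000 m = 3.26×10⁻³ Pa/m
Geostrophic speed: V_g = |∂P/∂n|/(fρ) = 3.26×10⁻³/(1.26×10⁻⁴ × 1.07) = 24.1 m/s
Around a high, pressure-gradient force acts outward with centrifugal, so Coriolis balances both:
fV = (1/ρ)|∂P/∂n| + V²/R  →  V² − fR·V + fR·V_g = 0
With fR = 1.26×10⁻⁴ × 905×10³ m = 114 m/s:
V = [fR − √((fR)² − 4 fR V_g)]/2 = [114 − √(114² − 4×114×24.1)]/2 = 34.5 m/s
Supergeostrophic (V > V_g = 24.1 m/s), as expected around a high.
Converting: 34.5 m/s × 3.6 = 120 km/h

120 km/h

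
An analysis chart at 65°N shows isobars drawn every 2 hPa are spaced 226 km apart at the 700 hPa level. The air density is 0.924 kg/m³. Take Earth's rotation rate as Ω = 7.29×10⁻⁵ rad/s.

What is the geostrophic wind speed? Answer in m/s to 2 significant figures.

Coriolis parameter at 65°N:
f = 2Ω sin φ = 2 × 7.29×10⁻⁵ × sin 65° = 1.32×10⁻⁴ s⁻¹
Pressure gradient: |∂P/∂n| = 200 Pa / 226000 m = 8.85×10⁻⁴ Pa/m
Geostrophic balance (pressure-gradient force = Coriolis force):
V_g = (1/(fρ)) |∂P/∂n| = 8.85×10⁻⁴ / (1.32×10⁻⁴ × 0.924) = 7.25 m/s

7.2 m/s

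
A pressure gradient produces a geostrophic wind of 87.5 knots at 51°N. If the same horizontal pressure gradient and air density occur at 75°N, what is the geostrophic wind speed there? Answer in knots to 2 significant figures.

70 knots

With the same pressure gradient and density, V_g ∝ 1/f ∝ 1/sin φ.
V₂ = V₁ · sin φ₁ / sin φ₂ = 87.5 × sin 51° / sin 75°
V₂ = 87.5 × 0.7771/0.9659 = 70 knots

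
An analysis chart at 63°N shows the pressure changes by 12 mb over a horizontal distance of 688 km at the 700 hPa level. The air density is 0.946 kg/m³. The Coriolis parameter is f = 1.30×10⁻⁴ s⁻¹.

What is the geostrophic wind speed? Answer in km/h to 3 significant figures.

Pressure gradient: |∂P/∂n| = 1200 Pa / 688000 m = 1.74×10⁻³ Pa/m
Geostrophic balance (pressure-gradient force = Coriolis force):
V_g = (1/(fρ)) |∂P/∂n| = 1.74×10⁻³ / (1.30×10⁻⁴ × 0.946) = 14.2 m/s
Converting: 14.2 m/s × 3.6 = 51.1 km/h

51.1 km/h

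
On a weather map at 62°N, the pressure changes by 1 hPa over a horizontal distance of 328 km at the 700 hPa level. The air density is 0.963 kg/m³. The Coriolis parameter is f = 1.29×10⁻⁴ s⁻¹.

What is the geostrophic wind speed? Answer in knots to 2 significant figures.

Pressure gradient: |∂P/∂n| = 100 Pa / 328000 m = 3.05×10⁻⁴ Pa/m
Geostrophic balance (pressure-gradient force = Coriolis force):
V_g = (1/(fρ)) |∂P/∂n| = 3.05×10⁻⁴ / (1.29×10⁻⁴ × 0.963) = 2.45 m/s
Converting: 2.45 m/s × 1.944 = 4.8 knots

4.8 knots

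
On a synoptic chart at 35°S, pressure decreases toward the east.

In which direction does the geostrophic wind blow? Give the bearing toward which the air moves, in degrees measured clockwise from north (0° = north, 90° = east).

The pressure-gradient force points toward the east (bearing 090°).
Geostrophic balance: in the Southern Hemisphere the Coriolis force deflects motion to the left, so the geostrophic wind blows 90° to the left of the pressure-gradient force (low pressure on the right).
Rotating 090° by 90° counterclockwise gives 000° — the wind blows toward the north.

000°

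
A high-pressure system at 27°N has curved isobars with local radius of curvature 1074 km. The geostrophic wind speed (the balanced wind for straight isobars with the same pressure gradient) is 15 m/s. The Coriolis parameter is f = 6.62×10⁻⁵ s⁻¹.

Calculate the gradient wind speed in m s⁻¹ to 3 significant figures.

Around a high, pressure-gradient force acts outward with centrifugal, so Coriolis balances both:
fV = (1/ρ)|∂P/∂n| + V²/R  →  V² − fR·V + fR·V_g = 0
With fR = 6.62×10⁻⁵ × 1074×10³ m = 71.1 m/s:
V = [fR − √((fR)² − 4 fR V_g)]/2 = [71.1 − √(71.1² − 4×71.1×15)]/2 = 21.5 m/s
Supergeostrophic (V > V_g = 15 m/s), as expected around a high.

21.5 m s⁻¹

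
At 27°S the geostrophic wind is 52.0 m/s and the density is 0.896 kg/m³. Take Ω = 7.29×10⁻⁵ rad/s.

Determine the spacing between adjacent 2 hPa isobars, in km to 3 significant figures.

Coriolis parameter at 27°S:
f = 2Ω sin φ = 2 × 7.29×10⁻⁵ × sin 27° = 6.62×10⁻⁵ s⁻¹
Geostrophic balance rearranged: |∂P/∂n| = f ρ V_g
|∂P/∂n| = 6.62×10⁻⁵ × 0.896 × 52.0 = 3.08×10⁻³ Pa/m
Isobar spacing: Δn = ΔP/|∂P/∂n| = 200 Pa / 3.08×10⁻³ Pa/m = 64851 m ≈ 64.9 km

64.9 km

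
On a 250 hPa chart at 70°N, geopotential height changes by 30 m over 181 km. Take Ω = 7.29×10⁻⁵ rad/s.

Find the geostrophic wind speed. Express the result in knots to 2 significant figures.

Coriolis parameter at 70°N:
f = 2Ω sin φ = 2 × 7.29×10⁻⁵ × sin 70° = 1.37×10⁻⁴ s⁻¹
Height gradient: |∂Z/∂n| = 30 m / 181000 m = 1.66×10⁻⁴
On a pressure surface, geostrophic balance gives V_g = (g/f)|∂Z/∂n|:
V_g = 9.81 × 1.66×10⁻⁴ / 1.37×10⁻⁴ = 11.9 m/s
Converting: 11.9 m/s × 1.944 = 23 knots

23 knots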